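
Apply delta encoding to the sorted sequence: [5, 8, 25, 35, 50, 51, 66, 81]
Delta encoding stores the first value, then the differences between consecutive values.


First value: 5
Deltas:
  8 - 5 = 3
  25 - 8 = 17
  35 - 25 = 10
  50 - 35 = 15
  51 - 50 = 1
  66 - 51 = 15
  81 - 66 = 15


Delta encoded: [5, 3, 17, 10, 15, 1, 15, 15]


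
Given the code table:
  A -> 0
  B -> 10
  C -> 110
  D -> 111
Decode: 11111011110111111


Decoding:
111 -> D
110 -> C
111 -> D
10 -> B
111 -> D
111 -> D


Result: DCDBDD


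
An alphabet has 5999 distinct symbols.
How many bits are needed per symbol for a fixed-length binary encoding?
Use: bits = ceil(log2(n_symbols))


log2(5999) = 12.5505
Bracket: 2^12 = 4096 < 5999 <= 2^13 = 8192
So ceil(log2(5999)) = 13

bits = ceil(log2(5999)) = ceil(12.5505) = 13 bits


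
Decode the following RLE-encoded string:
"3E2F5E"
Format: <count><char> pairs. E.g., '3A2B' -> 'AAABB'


Expanding each <count><char> pair:
  3E -> 'EEE'
  2F -> 'FF'
  5E -> 'EEEEE'

Decoded = EEEFFEEEEE


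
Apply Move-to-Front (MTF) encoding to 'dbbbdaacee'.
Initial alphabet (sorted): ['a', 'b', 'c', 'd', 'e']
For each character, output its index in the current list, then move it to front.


MTF encoding:
'd': index 3 in ['a', 'b', 'c', 'd', 'e'] -> ['d', 'a', 'b', 'c', 'e']
'b': index 2 in ['d', 'a', 'b', 'c', 'e'] -> ['b', 'd', 'a', 'c', 'e']
'b': index 0 in ['b', 'd', 'a', 'c', 'e'] -> ['b', 'd', 'a', 'c', 'e']
'b': index 0 in ['b', 'd', 'a', 'c', 'e'] -> ['b', 'd', 'a', 'c', 'e']
'd': index 1 in ['b', 'd', 'a', 'c', 'e'] -> ['d', 'b', 'a', 'c', 'e']
'a': index 2 in ['d', 'b', 'a', 'c', 'e'] -> ['a', 'd', 'b', 'c', 'e']
'a': index 0 in ['a', 'd', 'b', 'c', 'e'] -> ['a', 'd', 'b', 'c', 'e']
'c': index 3 in ['a', 'd', 'b', 'c', 'e'] -> ['c', 'a', 'd', 'b', 'e']
'e': index 4 in ['c', 'a', 'd', 'b', 'e'] -> ['e', 'c', 'a', 'd', 'b']
'e': index 0 in ['e', 'c', 'a', 'd', 'b'] -> ['e', 'c', 'a', 'd', 'b']


Output: [3, 2, 0, 0, 1, 2, 0, 3, 4, 0]


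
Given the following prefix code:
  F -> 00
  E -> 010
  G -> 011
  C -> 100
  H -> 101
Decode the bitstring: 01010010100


Decoding step by step:
Bits 010 -> E
Bits 100 -> C
Bits 101 -> H
Bits 00 -> F


Decoded message: ECHF


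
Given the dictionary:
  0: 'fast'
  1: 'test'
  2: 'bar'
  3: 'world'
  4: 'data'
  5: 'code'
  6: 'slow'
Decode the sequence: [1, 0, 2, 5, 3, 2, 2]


Look up each index in the dictionary:
  1 -> 'test'
  0 -> 'fast'
  2 -> 'bar'
  5 -> 'code'
  3 -> 'world'
  2 -> 'bar'
  2 -> 'bar'

Decoded: "test fast bar code world bar bar"


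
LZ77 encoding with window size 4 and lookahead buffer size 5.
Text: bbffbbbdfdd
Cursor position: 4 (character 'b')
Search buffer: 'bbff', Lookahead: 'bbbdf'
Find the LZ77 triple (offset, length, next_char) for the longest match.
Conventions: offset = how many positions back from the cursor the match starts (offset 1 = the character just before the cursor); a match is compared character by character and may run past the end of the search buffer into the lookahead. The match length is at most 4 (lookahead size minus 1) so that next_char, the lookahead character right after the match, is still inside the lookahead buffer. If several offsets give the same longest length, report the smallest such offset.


Try each offset into the search buffer:
  offset=1 (pos 3, char 'f'): match length 0
  offset=2 (pos 2, char 'f'): match length 0
  offset=3 (pos 1, char 'b'): match length 1
  offset=4 (pos 0, char 'b'): match length 2
Longest match has length 2 at offset 4.
next_char = character at position 4 + 2 = 6 -> 'b'

Best match: offset=4, length=2 (matching 'bb' starting at position 0)
LZ77 triple: (4, 2, 'b')


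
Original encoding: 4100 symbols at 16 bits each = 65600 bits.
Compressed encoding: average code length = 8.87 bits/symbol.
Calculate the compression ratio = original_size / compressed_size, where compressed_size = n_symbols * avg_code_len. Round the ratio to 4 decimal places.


original_size = n_symbols * orig_bits = 4100 * 16 = 65600 bits
compressed_size = n_symbols * avg_code_len = 4100 * 8.87 = 36367.0 bits
ratio = original_size / compressed_size = 65600 / 36367.0 = 1.8038

Compression ratio = 1.8038


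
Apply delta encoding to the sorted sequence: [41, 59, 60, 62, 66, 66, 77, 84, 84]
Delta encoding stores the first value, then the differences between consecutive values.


First value: 41
Deltas:
  59 - 41 = 18
  60 - 59 = 1
  62 - 60 = 2
  66 - 62 = 4
  66 - 66 = 0
  77 - 66 = 11
  84 - 77 = 7
  84 - 84 = 0


Delta encoded: [41, 18, 1, 2, 4, 0, 11, 7, 0]


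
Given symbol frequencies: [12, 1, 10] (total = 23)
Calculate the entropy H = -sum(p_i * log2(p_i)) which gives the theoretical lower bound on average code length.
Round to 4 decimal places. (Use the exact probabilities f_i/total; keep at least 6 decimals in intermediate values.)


Per-symbol terms -p_i * log2(p_i) with p_i = f_i/23:
  p = 12/23 = 0.521739: log2(p) = -0.938599, -p*log2(p) = 0.489704
  p = 1/23 = 0.043478: log2(p) = -4.523562, -p*log2(p) = 0.196677
  p = 10/23 = 0.434783: log2(p) = -1.201634, -p*log2(p) = 0.522450
H = 0.489704 + 0.196677 + 0.522450 = 1.208831

H = 1.2088 bits/symbol


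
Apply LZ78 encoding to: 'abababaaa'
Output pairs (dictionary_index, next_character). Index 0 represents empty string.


LZ78 encoding steps:
Dictionary: {0: ''}
Step 1: w='' (idx 0), next='a' -> output (0, 'a'), add 'a' as idx 1
Step 2: w='' (idx 0), next='b' -> output (0, 'b'), add 'b' as idx 2
Step 3: w='a' (idx 1), next='b' -> output (1, 'b'), add 'ab' as idx 3
Step 4: w='ab' (idx 3), next='a' -> output (3, 'a'), add 'aba' as idx 4
Step 5: w='a' (idx 1), next='a' -> output (1, 'a'), add 'aa' as idx 5


Encoded: [(0, 'a'), (0, 'b'), (1, 'b'), (3, 'a'), (1, 'a')]


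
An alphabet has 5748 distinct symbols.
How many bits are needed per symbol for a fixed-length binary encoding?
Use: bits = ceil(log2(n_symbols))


log2(5748) = 12.4888
Bracket: 2^12 = 4096 < 5748 <= 2^13 = 8192
So ceil(log2(5748)) = 13

bits = ceil(log2(5748)) = ceil(12.4888) = 13 bits


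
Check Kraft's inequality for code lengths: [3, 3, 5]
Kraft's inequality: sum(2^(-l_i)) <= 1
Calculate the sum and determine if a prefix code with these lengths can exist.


Sum = 2^(-3) + 2^(-3) + 2^(-5)
    = 0.125 + 0.125 + 0.03125
    = 9/32 = 0.28125
Since 0.28125 <= 1, Kraft's inequality IS satisfied.
A prefix code with these lengths CAN exist.

Kraft sum = 0.28125. Satisfied.


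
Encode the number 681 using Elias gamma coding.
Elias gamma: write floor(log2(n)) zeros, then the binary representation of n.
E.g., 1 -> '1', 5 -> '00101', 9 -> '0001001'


num_bits = floor(log2(681)) + 1 = 10
leading_zeros = num_bits - 1 = 9
binary(681) = 1010101001

Elias gamma(681) = '000000000' + '1010101001' = 0000000001010101001 (19 bits)


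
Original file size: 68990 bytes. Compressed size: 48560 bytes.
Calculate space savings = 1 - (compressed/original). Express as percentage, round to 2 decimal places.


ratio = compressed/original = 48560/68990 = 0.70387
savings = 1 - ratio = 1 - 0.70387 = 0.29613
as a percentage: 0.29613 * 100 = 29.61%

Space savings = 1 - 48560/68990 = 29.61%


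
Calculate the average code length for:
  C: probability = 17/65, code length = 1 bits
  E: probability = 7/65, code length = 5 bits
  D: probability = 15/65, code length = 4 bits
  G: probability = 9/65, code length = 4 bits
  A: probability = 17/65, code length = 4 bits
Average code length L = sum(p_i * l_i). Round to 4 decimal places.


Weighted contributions p_i * l_i:
  C: (17/65) * 1 = 17/65
  E: (7/65) * 5 = 35/65
  D: (15/65) * 4 = 60/65
  G: (9/65) * 4 = 36/65
  A: (17/65) * 4 = 68/65
Sum = (17 + 35 + 60 + 36 + 68)/65 = 216/65

L = 216/65 = 3.3231 bits/symbol


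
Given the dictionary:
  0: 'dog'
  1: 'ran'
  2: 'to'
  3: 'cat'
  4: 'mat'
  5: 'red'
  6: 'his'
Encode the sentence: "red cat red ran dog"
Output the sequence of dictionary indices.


Look up each word in the dictionary:
  'red' -> 5
  'cat' -> 3
  'red' -> 5
  'ran' -> 1
  'dog' -> 0

Encoded: [5, 3, 5, 1, 0]


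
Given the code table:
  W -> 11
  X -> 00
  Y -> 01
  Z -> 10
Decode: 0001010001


Decoding:
00 -> X
01 -> Y
01 -> Y
00 -> X
01 -> Y


Result: XYYXY


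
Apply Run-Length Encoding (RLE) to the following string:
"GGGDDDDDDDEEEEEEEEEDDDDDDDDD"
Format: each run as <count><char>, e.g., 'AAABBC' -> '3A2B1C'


Scanning runs left to right:
  i=0: run of 'G' x 3 -> '3G'
  i=3: run of 'D' x 7 -> '7D'
  i=10: run of 'E' x 9 -> '9E'
  i=19: run of 'D' x 9 -> '9D'

RLE = 3G7D9E9D


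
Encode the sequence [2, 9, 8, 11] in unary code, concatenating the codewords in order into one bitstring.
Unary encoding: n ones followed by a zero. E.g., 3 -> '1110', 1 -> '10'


Encode each number as n ones followed by a terminating 0:
  2 -> 110 (3 bits)
  9 -> 1111111110 (10 bits)
  8 -> 111111110 (9 bits)
  11 -> 111111111110 (12 bits)
Total length = 3 + 10 + 9 + 12 = 34 bits.

Unary([2, 9, 8, 11]) = 1101111111110111111110111111111110 (34 bits)


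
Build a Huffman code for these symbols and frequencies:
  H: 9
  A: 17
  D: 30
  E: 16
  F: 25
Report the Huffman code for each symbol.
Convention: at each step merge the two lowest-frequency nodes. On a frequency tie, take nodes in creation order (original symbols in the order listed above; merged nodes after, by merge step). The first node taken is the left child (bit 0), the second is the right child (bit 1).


Huffman tree construction:
Step 1: Merge H(9) + E(16) = 25
Step 2: Merge A(17) + F(25) = 42
Step 3: Merge (H+E)(25) + D(30) = 55
Step 4: Merge (A+F)(42) + ((H+E)+D)(55) = 97
Read each symbol's code off the tree from the root (left child = 0, right child = 1).

Codes:
  H: 100 (length 3)
  A: 00 (length 2)
  D: 11 (length 2)
  E: 101 (length 3)
  F: 01 (length 2)
Average code length: 219/97 = 2.2577 bits/symbol


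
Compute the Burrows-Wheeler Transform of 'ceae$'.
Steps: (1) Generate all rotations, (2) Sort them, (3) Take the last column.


Rotations (sorted):
  0: $ceae -> last char: e
  1: ae$ce -> last char: e
  2: ceae$ -> last char: $
  3: e$cea -> last char: a
  4: eae$c -> last char: c


BWT = ee$ac


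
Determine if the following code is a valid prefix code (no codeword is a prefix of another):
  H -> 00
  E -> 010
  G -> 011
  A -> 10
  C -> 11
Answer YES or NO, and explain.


Checking each pair (does one codeword prefix another?):
  H='00' vs E='010': no prefix
  H='00' vs G='011': no prefix
  H='00' vs A='10': no prefix
  H='00' vs C='11': no prefix
  E='010' vs H='00': no prefix
  E='010' vs G='011': no prefix
  E='010' vs A='10': no prefix
  E='010' vs C='11': no prefix
  G='011' vs H='00': no prefix
  G='011' vs E='010': no prefix
  G='011' vs A='10': no prefix
  G='011' vs C='11': no prefix
  A='10' vs H='00': no prefix
  A='10' vs E='010': no prefix
  A='10' vs G='011': no prefix
  A='10' vs C='11': no prefix
  C='11' vs H='00': no prefix
  C='11' vs E='010': no prefix
  C='11' vs G='011': no prefix
  C='11' vs A='10': no prefix
No violation found over all pairs.

YES -- this is a valid prefix code. No codeword is a prefix of any other codeword.


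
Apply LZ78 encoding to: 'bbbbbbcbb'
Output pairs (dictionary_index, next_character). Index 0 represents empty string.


LZ78 encoding steps:
Dictionary: {0: ''}
Step 1: w='' (idx 0), next='b' -> output (0, 'b'), add 'b' as idx 1
Step 2: w='b' (idx 1), next='b' -> output (1, 'b'), add 'bb' as idx 2
Step 3: w='bb' (idx 2), next='b' -> output (2, 'b'), add 'bbb' as idx 3
Step 4: w='' (idx 0), next='c' -> output (0, 'c'), add 'c' as idx 4
Step 5: w='bb' (idx 2), end of input -> output (2, '')


Encoded: [(0, 'b'), (1, 'b'), (2, 'b'), (0, 'c'), (2, '')]


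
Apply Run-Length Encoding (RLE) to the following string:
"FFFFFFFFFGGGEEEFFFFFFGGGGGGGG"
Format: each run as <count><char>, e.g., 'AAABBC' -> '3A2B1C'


Scanning runs left to right:
  i=0: run of 'F' x 9 -> '9F'
  i=9: run of 'G' x 3 -> '3G'
  i=12: run of 'E' x 3 -> '3E'
  i=15: run of 'F' x 6 -> '6F'
  i=21: run of 'G' x 8 -> '8G'

RLE = 9F3G3E6F8G


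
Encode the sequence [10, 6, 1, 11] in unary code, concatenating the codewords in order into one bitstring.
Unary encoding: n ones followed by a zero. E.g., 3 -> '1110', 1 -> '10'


Encode each number as n ones followed by a terminating 0:
  10 -> 11111111110 (11 bits)
  6 -> 1111110 (7 bits)
  1 -> 10 (2 bits)
  11 -> 111111111110 (12 bits)
Total length = 11 + 7 + 2 + 12 = 32 bits.

Unary([10, 6, 1, 11]) = 11111111110111111010111111111110 (32 bits)


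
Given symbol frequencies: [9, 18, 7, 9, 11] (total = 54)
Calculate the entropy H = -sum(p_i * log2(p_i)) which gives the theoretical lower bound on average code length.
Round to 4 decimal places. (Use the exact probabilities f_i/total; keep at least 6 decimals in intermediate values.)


Per-symbol terms -p_i * log2(p_i) with p_i = f_i/54:
  p = 9/54 = 0.166667: log2(p) = -2.584963, -p*log2(p) = 0.430827
  p = 18/54 = 0.333333: log2(p) = -1.584963, -p*log2(p) = 0.528321
  p = 7/54 = 0.129630: log2(p) = -2.947533, -p*log2(p) = 0.382088
  p = 9/54 = 0.166667: log2(p) = -2.584963, -p*log2(p) = 0.430827
  p = 11/54 = 0.203704: log2(p) = -2.295456, -p*log2(p) = 0.467593
H = 0.430827 + 0.528321 + 0.382088 + 0.430827 + 0.467593 = 2.239656

H = 2.2397 bits/symbol


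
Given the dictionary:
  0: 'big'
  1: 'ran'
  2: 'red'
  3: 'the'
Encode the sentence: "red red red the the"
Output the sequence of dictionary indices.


Look up each word in the dictionary:
  'red' -> 2
  'red' -> 2
  'red' -> 2
  'the' -> 3
  'the' -> 3

Encoded: [2, 2, 2, 3, 3]


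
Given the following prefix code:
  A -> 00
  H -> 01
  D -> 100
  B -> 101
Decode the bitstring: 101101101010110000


Decoding step by step:
Bits 101 -> B
Bits 101 -> B
Bits 101 -> B
Bits 01 -> H
Bits 01 -> H
Bits 100 -> D
Bits 00 -> A


Decoded message: BBBHHDA


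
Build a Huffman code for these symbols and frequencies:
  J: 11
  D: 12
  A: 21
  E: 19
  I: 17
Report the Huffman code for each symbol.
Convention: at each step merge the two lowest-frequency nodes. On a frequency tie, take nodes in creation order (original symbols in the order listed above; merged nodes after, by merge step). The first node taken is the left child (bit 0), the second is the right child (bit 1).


Huffman tree construction:
Step 1: Merge J(11) + D(12) = 23
Step 2: Merge I(17) + E(19) = 36
Step 3: Merge A(21) + (J+D)(23) = 44
Step 4: Merge (I+E)(36) + (A+(J+D))(44) = 80
Read each symbol's code off the tree from the root (left child = 0, right child = 1).

Codes:
  J: 110 (length 3)
  D: 111 (length 3)
  A: 10 (length 2)
  E: 01 (length 2)
  I: 00 (length 2)
Average code length: 183/80 = 2.2875 bits/symbol


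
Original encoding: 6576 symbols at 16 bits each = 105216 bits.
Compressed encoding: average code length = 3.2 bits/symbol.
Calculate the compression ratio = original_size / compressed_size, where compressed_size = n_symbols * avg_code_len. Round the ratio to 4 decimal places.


original_size = n_symbols * orig_bits = 6576 * 16 = 105216 bits
compressed_size = n_symbols * avg_code_len = 6576 * 3.2 = 21043.2 bits
ratio = original_size / compressed_size = 105216 / 21043.2 = 5.0

Compression ratio = 5.0


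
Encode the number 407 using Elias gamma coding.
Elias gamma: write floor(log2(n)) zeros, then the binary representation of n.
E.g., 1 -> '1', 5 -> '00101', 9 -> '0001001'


num_bits = floor(log2(407)) + 1 = 9
leading_zeros = num_bits - 1 = 8
binary(407) = 110010111

Elias gamma(407) = '00000000' + '110010111' = 00000000110010111 (17 bits)


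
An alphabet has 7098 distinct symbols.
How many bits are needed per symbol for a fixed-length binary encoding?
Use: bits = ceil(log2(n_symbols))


log2(7098) = 12.7932
Bracket: 2^12 = 4096 < 7098 <= 2^13 = 8192
So ceil(log2(7098)) = 13

bits = ceil(log2(7098)) = ceil(12.7932) = 13 bits


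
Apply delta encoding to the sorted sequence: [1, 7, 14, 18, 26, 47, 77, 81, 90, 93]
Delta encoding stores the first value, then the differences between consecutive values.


First value: 1
Deltas:
  7 - 1 = 6
  14 - 7 = 7
  18 - 14 = 4
  26 - 18 = 8
  47 - 26 = 21
  77 - 47 = 30
  81 - 77 = 4
  90 - 81 = 9
  93 - 90 = 3


Delta encoded: [1, 6, 7, 4, 8, 21, 30, 4, 9, 3]


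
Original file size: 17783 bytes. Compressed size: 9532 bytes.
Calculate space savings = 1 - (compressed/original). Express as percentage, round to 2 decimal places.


ratio = compressed/original = 9532/17783 = 0.536018
savings = 1 - ratio = 1 - 0.536018 = 0.463982
as a percentage: 0.463982 * 100 = 46.4%

Space savings = 1 - 9532/17783 = 46.4%


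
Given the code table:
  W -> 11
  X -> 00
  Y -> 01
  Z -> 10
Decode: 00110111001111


Decoding:
00 -> X
11 -> W
01 -> Y
11 -> W
00 -> X
11 -> W
11 -> W


Result: XWYWXWW


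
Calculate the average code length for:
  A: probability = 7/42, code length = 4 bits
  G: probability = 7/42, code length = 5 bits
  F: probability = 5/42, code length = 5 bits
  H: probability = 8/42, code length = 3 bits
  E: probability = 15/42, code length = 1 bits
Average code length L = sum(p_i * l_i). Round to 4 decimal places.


Weighted contributions p_i * l_i:
  A: (7/42) * 4 = 28/42
  G: (7/42) * 5 = 35/42
  F: (5/42) * 5 = 25/42
  H: (8/42) * 3 = 24/42
  E: (15/42) * 1 = 15/42
Sum = (28 + 35 + 25 + 24 + 15)/42 = 127/42

L = 127/42 = 3.0238 bits/symbol


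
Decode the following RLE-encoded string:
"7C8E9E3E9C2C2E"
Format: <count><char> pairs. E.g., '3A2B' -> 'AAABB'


Expanding each <count><char> pair:
  7C -> 'CCCCCCC'
  8E -> 'EEEEEEEE'
  9E -> 'EEEEEEEEE'
  3E -> 'EEE'
  9C -> 'CCCCCCCCC'
  2C -> 'CC'
  2E -> 'EE'

Decoded = CCCCCCCEEEEEEEEEEEEEEEEEEEECCCCCCCCCCCEE


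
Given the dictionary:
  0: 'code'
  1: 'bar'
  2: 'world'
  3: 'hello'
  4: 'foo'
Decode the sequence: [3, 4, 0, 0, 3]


Look up each index in the dictionary:
  3 -> 'hello'
  4 -> 'foo'
  0 -> 'code'
  0 -> 'code'
  3 -> 'hello'

Decoded: "hello foo code code hello"


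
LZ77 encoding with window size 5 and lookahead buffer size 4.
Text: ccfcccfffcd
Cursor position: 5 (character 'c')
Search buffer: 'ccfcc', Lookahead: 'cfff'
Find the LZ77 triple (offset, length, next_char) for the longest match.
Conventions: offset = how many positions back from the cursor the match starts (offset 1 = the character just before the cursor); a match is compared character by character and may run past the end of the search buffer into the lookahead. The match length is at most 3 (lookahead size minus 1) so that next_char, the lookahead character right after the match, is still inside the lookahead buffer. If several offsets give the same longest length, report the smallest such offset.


Try each offset into the search buffer:
  offset=1 (pos 4, char 'c'): match length 1
  offset=2 (pos 3, char 'c'): match length 1
  offset=3 (pos 2, char 'f'): match length 0
  offset=4 (pos 1, char 'c'): match length 2
  offset=5 (pos 0, char 'c'): match length 1
Longest match has length 2 at offset 4.
next_char = character at position 5 + 2 = 7 -> 'f'

Best match: offset=4, length=2 (matching 'cf' starting at position 1)
LZ77 triple: (4, 2, 'f')


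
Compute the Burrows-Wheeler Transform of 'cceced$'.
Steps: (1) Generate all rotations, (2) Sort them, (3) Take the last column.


Rotations (sorted):
  0: $cceced -> last char: d
  1: cceced$ -> last char: $
  2: ceced$c -> last char: c
  3: ced$cce -> last char: e
  4: d$ccece -> last char: e
  5: eced$cc -> last char: c
  6: ed$ccec -> last char: c


BWT = d$ceecc


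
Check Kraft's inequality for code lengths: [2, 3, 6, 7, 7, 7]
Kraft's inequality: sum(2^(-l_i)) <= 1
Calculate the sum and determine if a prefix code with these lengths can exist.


Sum = 2^(-2) + 2^(-3) + 2^(-6) + 2^(-7) + 2^(-7) + 2^(-7)
    = 0.25 + 0.125 + 0.015625 + 0.0078125 + 0.0078125 + 0.0078125
    = 53/128 = 0.4140625
Since 0.4140625 <= 1, Kraft's inequality IS satisfied.
A prefix code with these lengths CAN exist.

Kraft sum = 0.4140625. Satisfied.


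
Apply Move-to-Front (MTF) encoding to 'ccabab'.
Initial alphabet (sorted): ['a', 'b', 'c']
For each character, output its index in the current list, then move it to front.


MTF encoding:
'c': index 2 in ['a', 'b', 'c'] -> ['c', 'a', 'b']
'c': index 0 in ['c', 'a', 'b'] -> ['c', 'a', 'b']
'a': index 1 in ['c', 'a', 'b'] -> ['a', 'c', 'b']
'b': index 2 in ['a', 'c', 'b'] -> ['b', 'a', 'c']
'a': index 1 in ['b', 'a', 'c'] -> ['a', 'b', 'c']
'b': index 1 in ['a', 'b', 'c'] -> ['b', 'a', 'c']


Output: [2, 0, 1, 2, 1, 1]


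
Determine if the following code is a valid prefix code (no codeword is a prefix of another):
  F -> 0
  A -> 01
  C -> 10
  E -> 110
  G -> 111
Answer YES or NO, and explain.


Checking each pair (does one codeword prefix another?):
  F='0' vs A='01': prefix -- VIOLATION

NO -- this is NOT a valid prefix code. F (0) is a prefix of A (01).


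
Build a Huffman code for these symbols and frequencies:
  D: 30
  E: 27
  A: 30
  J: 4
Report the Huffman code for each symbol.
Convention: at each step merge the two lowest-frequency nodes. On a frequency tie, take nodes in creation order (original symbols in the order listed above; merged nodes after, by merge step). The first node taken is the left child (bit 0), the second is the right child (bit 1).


Huffman tree construction:
Step 1: Merge J(4) + E(27) = 31
Step 2: Merge D(30) + A(30) = 60
Step 3: Merge (J+E)(31) + (D+A)(60) = 91
Read each symbol's code off the tree from the root (left child = 0, right child = 1).

Codes:
  D: 10 (length 2)
  E: 01 (length 2)
  A: 11 (length 2)
  J: 00 (length 2)
Average code length: 182/91 = 2.0000 bits/symbol


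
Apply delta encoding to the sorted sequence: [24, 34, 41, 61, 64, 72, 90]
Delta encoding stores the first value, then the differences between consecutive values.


First value: 24
Deltas:
  34 - 24 = 10
  41 - 34 = 7
  61 - 41 = 20
  64 - 61 = 3
  72 - 64 = 8
  90 - 72 = 18


Delta encoded: [24, 10, 7, 20, 3, 8, 18]


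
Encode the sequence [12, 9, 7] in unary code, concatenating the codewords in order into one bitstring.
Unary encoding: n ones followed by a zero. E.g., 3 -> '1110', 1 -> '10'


Encode each number as n ones followed by a terminating 0:
  12 -> 1111111111110 (13 bits)
  9 -> 1111111110 (10 bits)
  7 -> 11111110 (8 bits)
Total length = 13 + 10 + 8 = 31 bits.

Unary([12, 9, 7]) = 1111111111110111111111011111110 (31 bits)


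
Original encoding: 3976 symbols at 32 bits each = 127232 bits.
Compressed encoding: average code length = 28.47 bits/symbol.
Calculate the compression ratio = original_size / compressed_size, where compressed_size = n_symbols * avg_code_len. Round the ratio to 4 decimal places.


original_size = n_symbols * orig_bits = 3976 * 32 = 127232 bits
compressed_size = n_symbols * avg_code_len = 3976 * 28.47 = 113196.72 bits
ratio = original_size / compressed_size = 127232 / 113196.72 = 1.124

Compression ratio = 1.124


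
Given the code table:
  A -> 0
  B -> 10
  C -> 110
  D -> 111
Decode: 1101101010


Decoding:
110 -> C
110 -> C
10 -> B
10 -> B


Result: CCBB


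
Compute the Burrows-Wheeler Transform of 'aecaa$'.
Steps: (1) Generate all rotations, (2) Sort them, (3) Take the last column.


Rotations (sorted):
  0: $aecaa -> last char: a
  1: a$aeca -> last char: a
  2: aa$aec -> last char: c
  3: aecaa$ -> last char: $
  4: caa$ae -> last char: e
  5: ecaa$a -> last char: a


BWT = aac$ea


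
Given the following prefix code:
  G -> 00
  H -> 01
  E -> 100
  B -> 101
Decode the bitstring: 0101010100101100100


Decoding step by step:
Bits 01 -> H
Bits 01 -> H
Bits 01 -> H
Bits 01 -> H
Bits 00 -> G
Bits 101 -> B
Bits 100 -> E
Bits 100 -> E


Decoded message: HHHHGBEE


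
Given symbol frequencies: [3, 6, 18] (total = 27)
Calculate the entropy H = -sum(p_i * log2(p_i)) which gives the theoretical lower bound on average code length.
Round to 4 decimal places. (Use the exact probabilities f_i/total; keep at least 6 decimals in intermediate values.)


Per-symbol terms -p_i * log2(p_i) with p_i = f_i/27:
  p = 3/27 = 0.111111: log2(p) = -3.169925, -p*log2(p) = 0.352214
  p = 6/27 = 0.222222: log2(p) = -2.169925, -p*log2(p) = 0.482206
  p = 18/27 = 0.666667: log2(p) = -0.584963, -p*log2(p) = 0.389975
H = 0.352214 + 0.482206 + 0.389975 = 1.224395

H = 1.2244 bits/symbol


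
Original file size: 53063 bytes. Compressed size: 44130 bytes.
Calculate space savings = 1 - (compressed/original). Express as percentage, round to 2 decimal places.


ratio = compressed/original = 44130/53063 = 0.831653
savings = 1 - ratio = 1 - 0.831653 = 0.168347
as a percentage: 0.168347 * 100 = 16.83%

Space savings = 1 - 44130/53063 = 16.83%


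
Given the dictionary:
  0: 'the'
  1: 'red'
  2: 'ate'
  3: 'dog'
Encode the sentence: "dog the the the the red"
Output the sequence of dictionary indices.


Look up each word in the dictionary:
  'dog' -> 3
  'the' -> 0
  'the' -> 0
  'the' -> 0
  'the' -> 0
  'red' -> 1

Encoded: [3, 0, 0, 0, 0, 1]


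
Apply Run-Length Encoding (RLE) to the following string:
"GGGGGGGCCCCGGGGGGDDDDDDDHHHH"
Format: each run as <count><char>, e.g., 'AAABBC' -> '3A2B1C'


Scanning runs left to right:
  i=0: run of 'G' x 7 -> '7G'
  i=7: run of 'C' x 4 -> '4C'
  i=11: run of 'G' x 6 -> '6G'
  i=17: run of 'D' x 7 -> '7D'
  i=24: run of 'H' x 4 -> '4H'

RLE = 7G4C6G7D4H


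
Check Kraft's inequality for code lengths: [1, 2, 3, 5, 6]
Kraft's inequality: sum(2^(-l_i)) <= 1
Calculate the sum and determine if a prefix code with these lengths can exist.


Sum = 2^(-1) + 2^(-2) + 2^(-3) + 2^(-5) + 2^(-6)
    = 0.5 + 0.25 + 0.125 + 0.03125 + 0.015625
    = 59/64 = 0.921875
Since 0.921875 <= 1, Kraft's inequality IS satisfied.
A prefix code with these lengths CAN exist.

Kraft sum = 0.921875. Satisfied.


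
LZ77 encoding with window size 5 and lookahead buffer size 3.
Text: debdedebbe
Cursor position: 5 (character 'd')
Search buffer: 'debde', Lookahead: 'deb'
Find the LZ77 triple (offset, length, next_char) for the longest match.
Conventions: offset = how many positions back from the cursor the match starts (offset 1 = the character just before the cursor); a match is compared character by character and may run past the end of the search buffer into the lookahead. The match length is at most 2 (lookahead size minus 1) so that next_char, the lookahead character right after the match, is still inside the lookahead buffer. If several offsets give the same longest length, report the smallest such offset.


Try each offset into the search buffer:
  offset=1 (pos 4, char 'e'): match length 0
  offset=2 (pos 3, char 'd'): match length 2
  offset=3 (pos 2, char 'b'): match length 0
  offset=4 (pos 1, char 'e'): match length 0
  offset=5 (pos 0, char 'd'): match length 2
Longest match has length 2, found at offsets 2, 5; take the smallest, offset 2.
next_char = character at position 5 + 2 = 7 -> 'b'

Best match: offset=2, length=2 (matching 'de' starting at position 3)
LZ77 triple: (2, 2, 'b')


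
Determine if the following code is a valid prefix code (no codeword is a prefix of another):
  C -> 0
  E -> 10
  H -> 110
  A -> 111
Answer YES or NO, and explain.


Checking each pair (does one codeword prefix another?):
  C='0' vs E='10': no prefix
  C='0' vs H='110': no prefix
  C='0' vs A='111': no prefix
  E='10' vs C='0': no prefix
  E='10' vs H='110': no prefix
  E='10' vs A='111': no prefix
  H='110' vs C='0': no prefix
  H='110' vs E='10': no prefix
  H='110' vs A='111': no prefix
  A='111' vs C='0': no prefix
  A='111' vs E='10': no prefix
  A='111' vs H='110': no prefix
No violation found over all pairs.

YES -- this is a valid prefix code. No codeword is a prefix of any other codeword.


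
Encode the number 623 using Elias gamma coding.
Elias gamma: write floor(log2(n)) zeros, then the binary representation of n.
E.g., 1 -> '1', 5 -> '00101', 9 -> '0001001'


num_bits = floor(log2(623)) + 1 = 10
leading_zeros = num_bits - 1 = 9
binary(623) = 1001101111

Elias gamma(623) = '000000000' + '1001101111' = 0000000001001101111 (19 bits)


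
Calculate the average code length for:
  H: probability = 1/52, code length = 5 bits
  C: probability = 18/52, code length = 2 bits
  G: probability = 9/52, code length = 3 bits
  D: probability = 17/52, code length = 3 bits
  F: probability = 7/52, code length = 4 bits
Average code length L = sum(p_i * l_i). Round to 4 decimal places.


Weighted contributions p_i * l_i:
  H: (1/52) * 5 = 5/52
  C: (18/52) * 2 = 36/52
  G: (9/52) * 3 = 27/52
  D: (17/52) * 3 = 51/52
  F: (7/52) * 4 = 28/52
Sum = (5 + 36 + 27 + 51 + 28)/52 = 147/52

L = 147/52 = 2.8269 bits/symbol


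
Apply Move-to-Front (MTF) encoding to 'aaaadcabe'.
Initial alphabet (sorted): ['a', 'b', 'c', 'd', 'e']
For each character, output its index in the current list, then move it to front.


MTF encoding:
'a': index 0 in ['a', 'b', 'c', 'd', 'e'] -> ['a', 'b', 'c', 'd', 'e']
'a': index 0 in ['a', 'b', 'c', 'd', 'e'] -> ['a', 'b', 'c', 'd', 'e']
'a': index 0 in ['a', 'b', 'c', 'd', 'e'] -> ['a', 'b', 'c', 'd', 'e']
'a': index 0 in ['a', 'b', 'c', 'd', 'e'] -> ['a', 'b', 'c', 'd', 'e']
'd': index 3 in ['a', 'b', 'c', 'd', 'e'] -> ['d', 'a', 'b', 'c', 'e']
'c': index 3 in ['d', 'a', 'b', 'c', 'e'] -> ['c', 'd', 'a', 'b', 'e']
'a': index 2 in ['c', 'd', 'a', 'b', 'e'] -> ['a', 'c', 'd', 'b', 'e']
'b': index 3 in ['a', 'c', 'd', 'b', 'e'] -> ['b', 'a', 'c', 'd', 'e']
'e': index 4 in ['b', 'a', 'c', 'd', 'e'] -> ['e', 'b', 'a', 'c', 'd']


Output: [0, 0, 0, 0, 3, 3, 2, 3, 4]


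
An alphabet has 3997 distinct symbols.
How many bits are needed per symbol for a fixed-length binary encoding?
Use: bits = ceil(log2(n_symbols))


log2(3997) = 11.9647
Bracket: 2^11 = 2048 < 3997 <= 2^12 = 4096
So ceil(log2(3997)) = 12

bits = ceil(log2(3997)) = ceil(11.9647) = 12 bits


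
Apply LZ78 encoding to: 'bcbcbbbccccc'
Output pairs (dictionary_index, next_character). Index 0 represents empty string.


LZ78 encoding steps:
Dictionary: {0: ''}
Step 1: w='' (idx 0), next='b' -> output (0, 'b'), add 'b' as idx 1
Step 2: w='' (idx 0), next='c' -> output (0, 'c'), add 'c' as idx 2
Step 3: w='b' (idx 1), next='c' -> output (1, 'c'), add 'bc' as idx 3
Step 4: w='b' (idx 1), next='b' -> output (1, 'b'), add 'bb' as idx 4
Step 5: w='bc' (idx 3), next='c' -> output (3, 'c'), add 'bcc' as idx 5
Step 6: w='c' (idx 2), next='c' -> output (2, 'c'), add 'cc' as idx 6
Step 7: w='c' (idx 2), end of input -> output (2, '')


Encoded: [(0, 'b'), (0, 'c'), (1, 'c'), (1, 'b'), (3, 'c'), (2, 'c'), (2, '')]


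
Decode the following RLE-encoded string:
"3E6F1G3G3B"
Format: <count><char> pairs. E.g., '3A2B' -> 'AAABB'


Expanding each <count><char> pair:
  3E -> 'EEE'
  6F -> 'FFFFFF'
  1G -> 'G'
  3G -> 'GGG'
  3B -> 'BBB'

Decoded = EEEFFFFFFGGGGBBB


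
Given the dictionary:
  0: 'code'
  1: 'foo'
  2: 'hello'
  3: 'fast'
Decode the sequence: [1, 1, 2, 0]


Look up each index in the dictionary:
  1 -> 'foo'
  1 -> 'foo'
  2 -> 'hello'
  0 -> 'code'

Decoded: "foo foo hello code"


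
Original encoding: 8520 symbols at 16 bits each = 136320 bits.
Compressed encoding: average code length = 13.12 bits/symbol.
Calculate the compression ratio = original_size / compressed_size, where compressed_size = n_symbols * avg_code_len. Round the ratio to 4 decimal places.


original_size = n_symbols * orig_bits = 8520 * 16 = 136320 bits
compressed_size = n_symbols * avg_code_len = 8520 * 13.12 = 111782.4 bits
ratio = original_size / compressed_size = 136320 / 111782.4 = 1.2195

Compression ratio = 1.2195


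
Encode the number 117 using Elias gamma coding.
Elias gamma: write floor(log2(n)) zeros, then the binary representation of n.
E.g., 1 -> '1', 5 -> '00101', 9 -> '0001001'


num_bits = floor(log2(117)) + 1 = 7
leading_zeros = num_bits - 1 = 6
binary(117) = 1110101

Elias gamma(117) = '000000' + '1110101' = 0000001110101 (13 bits)


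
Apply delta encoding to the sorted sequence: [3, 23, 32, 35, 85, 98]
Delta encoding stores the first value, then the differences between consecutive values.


First value: 3
Deltas:
  23 - 3 = 20
  32 - 23 = 9
  35 - 32 = 3
  85 - 35 = 50
  98 - 85 = 13


Delta encoded: [3, 20, 9, 3, 50, 13]


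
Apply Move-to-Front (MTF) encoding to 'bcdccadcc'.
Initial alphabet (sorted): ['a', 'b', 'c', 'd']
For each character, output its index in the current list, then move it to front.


MTF encoding:
'b': index 1 in ['a', 'b', 'c', 'd'] -> ['b', 'a', 'c', 'd']
'c': index 2 in ['b', 'a', 'c', 'd'] -> ['c', 'b', 'a', 'd']
'd': index 3 in ['c', 'b', 'a', 'd'] -> ['d', 'c', 'b', 'a']
'c': index 1 in ['d', 'c', 'b', 'a'] -> ['c', 'd', 'b', 'a']
'c': index 0 in ['c', 'd', 'b', 'a'] -> ['c', 'd', 'b', 'a']
'a': index 3 in ['c', 'd', 'b', 'a'] -> ['a', 'c', 'd', 'b']
'd': index 2 in ['a', 'c', 'd', 'b'] -> ['d', 'a', 'c', 'b']
'c': index 2 in ['d', 'a', 'c', 'b'] -> ['c', 'd', 'a', 'b']
'c': index 0 in ['c', 'd', 'a', 'b'] -> ['c', 'd', 'a', 'b']


Output: [1, 2, 3, 1, 0, 3, 2, 2, 0]


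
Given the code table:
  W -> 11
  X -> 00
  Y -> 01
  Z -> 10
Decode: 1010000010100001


Decoding:
10 -> Z
10 -> Z
00 -> X
00 -> X
10 -> Z
10 -> Z
00 -> X
01 -> Y


Result: ZZXXZZXY


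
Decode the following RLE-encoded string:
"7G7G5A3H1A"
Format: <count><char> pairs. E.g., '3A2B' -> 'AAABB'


Expanding each <count><char> pair:
  7G -> 'GGGGGGG'
  7G -> 'GGGGGGG'
  5A -> 'AAAAA'
  3H -> 'HHH'
  1A -> 'A'

Decoded = GGGGGGGGGGGGGGAAAAAHHHA


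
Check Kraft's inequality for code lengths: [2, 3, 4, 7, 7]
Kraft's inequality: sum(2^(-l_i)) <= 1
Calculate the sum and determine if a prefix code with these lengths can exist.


Sum = 2^(-2) + 2^(-3) + 2^(-4) + 2^(-7) + 2^(-7)
    = 0.25 + 0.125 + 0.0625 + 0.0078125 + 0.0078125
    = 58/128 = 0.453125
Since 0.453125 <= 1, Kraft's inequality IS satisfied.
A prefix code with these lengths CAN exist.

Kraft sum = 0.453125. Satisfied.


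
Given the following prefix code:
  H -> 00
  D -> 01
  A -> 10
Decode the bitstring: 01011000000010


Decoding step by step:
Bits 01 -> D
Bits 01 -> D
Bits 10 -> A
Bits 00 -> H
Bits 00 -> H
Bits 00 -> H
Bits 10 -> A


Decoded message: DDAHHHA


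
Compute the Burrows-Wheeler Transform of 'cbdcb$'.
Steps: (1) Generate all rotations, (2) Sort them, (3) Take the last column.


Rotations (sorted):
  0: $cbdcb -> last char: b
  1: b$cbdc -> last char: c
  2: bdcb$c -> last char: c
  3: cb$cbd -> last char: d
  4: cbdcb$ -> last char: $
  5: dcb$cb -> last char: b


BWT = bccd$b


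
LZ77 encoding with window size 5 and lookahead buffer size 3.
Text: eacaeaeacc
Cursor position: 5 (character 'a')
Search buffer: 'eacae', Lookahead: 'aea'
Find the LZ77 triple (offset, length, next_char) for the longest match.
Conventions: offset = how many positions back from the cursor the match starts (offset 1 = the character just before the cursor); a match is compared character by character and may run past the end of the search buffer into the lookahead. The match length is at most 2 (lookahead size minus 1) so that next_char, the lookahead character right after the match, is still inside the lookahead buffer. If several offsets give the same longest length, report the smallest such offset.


Try each offset into the search buffer:
  offset=1 (pos 4, char 'e'): match length 0
  offset=2 (pos 3, char 'a'): match length 2
  offset=3 (pos 2, char 'c'): match length 0
  offset=4 (pos 1, char 'a'): match length 1
  offset=5 (pos 0, char 'e'): match length 0
Longest match has length 2 at offset 2.
next_char = character at position 5 + 2 = 7 -> 'a'

Best match: offset=2, length=2 (matching 'ae' starting at position 3)
LZ77 triple: (2, 2, 'a')


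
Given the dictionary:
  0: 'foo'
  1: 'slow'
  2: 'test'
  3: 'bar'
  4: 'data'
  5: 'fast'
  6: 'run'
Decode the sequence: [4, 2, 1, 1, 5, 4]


Look up each index in the dictionary:
  4 -> 'data'
  2 -> 'test'
  1 -> 'slow'
  1 -> 'slow'
  5 -> 'fast'
  4 -> 'data'

Decoded: "data test slow slow fast data"


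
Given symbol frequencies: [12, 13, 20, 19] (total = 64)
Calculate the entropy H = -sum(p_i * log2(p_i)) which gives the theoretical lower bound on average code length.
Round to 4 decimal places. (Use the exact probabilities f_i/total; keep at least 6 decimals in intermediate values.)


Per-symbol terms -p_i * log2(p_i) with p_i = f_i/64:
  p = 12/64 = 0.187500: log2(p) = -2.415037, -p*log2(p) = 0.452820
  p = 13/64 = 0.203125: log2(p) = -2.299560, -p*log2(p) = 0.467098
  p = 20/64 = 0.312500: log2(p) = -1.678072, -p*log2(p) = 0.524397
  p = 19/64 = 0.296875: log2(p) = -1.752072, -p*log2(p) = 0.520147
H = 0.452820 + 0.467098 + 0.524397 + 0.520147 = 1.964462

H = 1.9645 bits/symbol


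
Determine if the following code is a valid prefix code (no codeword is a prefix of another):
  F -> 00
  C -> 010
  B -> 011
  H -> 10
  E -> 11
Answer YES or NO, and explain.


Checking each pair (does one codeword prefix another?):
  F='00' vs C='010': no prefix
  F='00' vs B='011': no prefix
  F='00' vs H='10': no prefix
  F='00' vs E='11': no prefix
  C='010' vs F='00': no prefix
  C='010' vs B='011': no prefix
  C='010' vs H='10': no prefix
  C='010' vs E='11': no prefix
  B='011' vs F='00': no prefix
  B='011' vs C='010': no prefix
  B='011' vs H='10': no prefix
  B='011' vs E='11': no prefix
  H='10' vs F='00': no prefix
  H='10' vs C='010': no prefix
  H='10' vs B='011': no prefix
  H='10' vs E='11': no prefix
  E='11' vs F='00': no prefix
  E='11' vs C='010': no prefix
  E='11' vs B='011': no prefix
  E='11' vs H='10': no prefix
No violation found over all pairs.

YES -- this is a valid prefix code. No codeword is a prefix of any other codeword.


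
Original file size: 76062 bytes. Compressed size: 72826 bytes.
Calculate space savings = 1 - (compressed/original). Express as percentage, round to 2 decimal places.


ratio = compressed/original = 72826/76062 = 0.957456
savings = 1 - ratio = 1 - 0.957456 = 0.042544
as a percentage: 0.042544 * 100 = 4.25%

Space savings = 1 - 72826/76062 = 4.25%


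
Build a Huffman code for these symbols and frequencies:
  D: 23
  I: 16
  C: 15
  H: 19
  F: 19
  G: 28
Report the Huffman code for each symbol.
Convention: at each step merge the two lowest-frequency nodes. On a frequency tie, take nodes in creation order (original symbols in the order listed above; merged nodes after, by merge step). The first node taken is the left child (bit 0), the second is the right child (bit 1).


Huffman tree construction:
Step 1: Merge C(15) + I(16) = 31
Step 2: Merge H(19) + F(19) = 38
Step 3: Merge D(23) + G(28) = 51
Step 4: Merge (C+I)(31) + (H+F)(38) = 69
Step 5: Merge (D+G)(51) + ((C+I)+(H+F))(69) = 120
Read each symbol's code off the tree from the root (left child = 0, right child = 1).

Codes:
  D: 00 (length 2)
  I: 101 (length 3)
  C: 100 (length 3)
  H: 110 (length 3)
  F: 111 (length 3)
  G: 01 (length 2)
Average code length: 309/120 = 2.5750 bits/symbol


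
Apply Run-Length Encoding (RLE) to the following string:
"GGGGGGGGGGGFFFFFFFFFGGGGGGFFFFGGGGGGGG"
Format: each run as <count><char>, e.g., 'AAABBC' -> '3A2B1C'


Scanning runs left to right:
  i=0: run of 'G' x 11 -> '11G'
  i=11: run of 'F' x 9 -> '9F'
  i=20: run of 'G' x 6 -> '6G'
  i=26: run of 'F' x 4 -> '4F'
  i=30: run of 'G' x 8 -> '8G'

RLE = 11G9F6G4F8G


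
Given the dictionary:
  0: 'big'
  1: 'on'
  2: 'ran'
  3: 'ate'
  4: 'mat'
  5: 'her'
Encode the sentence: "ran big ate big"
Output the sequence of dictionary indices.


Look up each word in the dictionary:
  'ran' -> 2
  'big' -> 0
  'ate' -> 3
  'big' -> 0

Encoded: [2, 0, 3, 0]


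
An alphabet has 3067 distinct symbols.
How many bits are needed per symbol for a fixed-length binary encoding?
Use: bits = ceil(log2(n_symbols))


log2(3067) = 11.5826
Bracket: 2^11 = 2048 < 3067 <= 2^12 = 4096
So ceil(log2(3067)) = 12

bits = ceil(log2(3067)) = ceil(11.5826) = 12 bits


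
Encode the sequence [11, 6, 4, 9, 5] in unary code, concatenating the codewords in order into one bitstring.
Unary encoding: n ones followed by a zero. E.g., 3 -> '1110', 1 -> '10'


Encode each number as n ones followed by a terminating 0:
  11 -> 111111111110 (12 bits)
  6 -> 1111110 (7 bits)
  4 -> 11110 (5 bits)
  9 -> 1111111110 (10 bits)
  5 -> 111110 (6 bits)
Total length = 12 + 7 + 5 + 10 + 6 = 40 bits.

Unary([11, 6, 4, 9, 5]) = 1111111111101111110111101111111110111110 (40 bits)
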